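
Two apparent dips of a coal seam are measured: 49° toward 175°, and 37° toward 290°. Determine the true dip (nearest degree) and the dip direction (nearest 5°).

Represent each trace as a vector plunging at its apparent dip toward its trend (east-north-up frame): v₁ = (0.057, -0.654, -0.755), v₂ = (-0.750, 0.273, -0.602).
n = v₁ × v₂ = (-0.599, -0.601, 0.475) (taken with n_z > 0).
tan δ = √(n_x²+n_y²)/n_z = 0.849/0.475, so δ = 60.8°.
Dip direction = azimuth of (n_x, n_y) = atan2(-0.599, -0.601) = 225°.

true dip 61°, dip direction 225°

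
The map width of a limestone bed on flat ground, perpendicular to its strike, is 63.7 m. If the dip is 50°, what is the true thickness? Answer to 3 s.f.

True thickness t = w · sin(dip) = 63.7 × sin 50°
t = 63.7 × 0.7660 = 48.797 m

48.8 m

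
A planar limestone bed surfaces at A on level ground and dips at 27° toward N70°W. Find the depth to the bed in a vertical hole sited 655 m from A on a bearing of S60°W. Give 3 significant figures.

215 m

The hole lies 50° from the dip direction, so the down-dip offset is 655 × cos 50° = 421.03 m.
Depth = down-dip offset × tan(dip) = 421.03 × tan 27° = 421.03 × 0.5095
Depth = 214.52 m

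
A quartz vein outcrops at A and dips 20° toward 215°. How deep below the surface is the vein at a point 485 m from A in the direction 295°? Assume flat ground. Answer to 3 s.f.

30.7 m

The hole lies 80° from the dip direction, so the down-dip offset is 485 × cos 80° = 84.22 m.
Depth = down-dip offset × tan(dip) = 84.22 × tan 20° = 84.22 × 0.3640
Depth = 30.65 m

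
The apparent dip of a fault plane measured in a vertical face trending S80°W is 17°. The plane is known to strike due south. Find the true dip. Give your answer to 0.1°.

β = acute angle between strike due south and section S80°W = 80°.
tan(true dip) = tan 17° / sin 80° = 0.3104
true dip = arctan 0.3104 = 17.25°

17.2°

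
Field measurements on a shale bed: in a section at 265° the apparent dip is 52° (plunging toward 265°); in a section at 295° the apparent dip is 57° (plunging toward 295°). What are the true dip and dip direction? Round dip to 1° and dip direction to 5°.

Each apparent-dip line lies in the plane. As unit vectors (x east, y north, z up), v₁ plunges 52°→265° and v₂ plunges 57°→295°.
Cross product v₁ × v₂ gives the pole to the plane: n ∝ (-0.226, 0.125, 0.168).
Dip δ = arctan(|n_h|/n_z) = arctan(0.259/0.168) = 57.1°.
Dip direction = atan2(-0.226, 0.125) = 299° (azimuth of n's horizontal projection).

true dip 57°, dip direction 300°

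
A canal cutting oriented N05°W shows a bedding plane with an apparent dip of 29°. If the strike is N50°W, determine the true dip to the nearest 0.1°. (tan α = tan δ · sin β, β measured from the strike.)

38.1°

The section is 45° from the strike.
tan(true dip) = tan 29° / sin 45° = 0.7839
δ = arctan(0.7839) = 38.09°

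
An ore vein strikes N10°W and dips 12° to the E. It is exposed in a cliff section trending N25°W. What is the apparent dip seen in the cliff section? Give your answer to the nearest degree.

Angle between strike (N10°W) and section (N25°W): β = 15°.
tan α = tan 12° × sin 15° = 0.2126 × 0.2588 = 0.0550
apparent dip = arctan 0.0550 = 3.15°

3°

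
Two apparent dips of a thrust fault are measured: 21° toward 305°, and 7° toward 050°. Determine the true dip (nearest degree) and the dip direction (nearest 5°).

true dip 24°, dip direction 335°

Each apparent-dip line lies in the plane. As unit vectors (x east, y north, z up), v₁ plunges 21°→305° and v₂ plunges 7°→050°.
Cross product v₁ × v₂ gives the pole to the plane: n ∝ (-0.163, 0.366, 0.895).
tan δ = √(n_x²+n_y²)/n_z = 0.401/0.895, so δ = 24.1°.
Dip direction = atan2(-0.163, 0.366) = 336° (azimuth of n's horizontal projection).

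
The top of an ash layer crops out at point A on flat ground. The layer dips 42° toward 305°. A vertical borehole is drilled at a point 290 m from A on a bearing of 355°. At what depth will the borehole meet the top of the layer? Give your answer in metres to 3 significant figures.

The hole lies 50° from the dip direction, so the down-dip offset is 290 × cos 50° = 186.41 m.
Depth = down-dip offset × tan(dip) = 186.41 × tan 42° = 186.41 × 0.9004
Depth = 167.84 m

168 m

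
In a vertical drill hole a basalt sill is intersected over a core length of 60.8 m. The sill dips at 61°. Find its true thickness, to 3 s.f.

29.5 m

True thickness t = h · cos(dip) = 60.8 × cos 61°
t = 60.8 × 0.4848 = 29.476 m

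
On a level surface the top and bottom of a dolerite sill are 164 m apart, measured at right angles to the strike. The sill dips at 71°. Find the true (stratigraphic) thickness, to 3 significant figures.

True thickness t = w · sin(dip) = 164 × sin 71°
t = 164 × 0.9455 = 155.065 m

155 m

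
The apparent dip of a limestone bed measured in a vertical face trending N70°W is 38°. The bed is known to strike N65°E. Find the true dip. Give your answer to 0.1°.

The section is 45° from the strike.
tan(true dip) = tan 38° / sin 45° = 1.1049
true dip = arctan 1.1049 = 47.85°

47.9°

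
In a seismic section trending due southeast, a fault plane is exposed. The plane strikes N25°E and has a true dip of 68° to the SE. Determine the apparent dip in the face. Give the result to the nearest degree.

The strike is N25°E and the section trends due southeast; the acute angle between them is β = 70°.
tan α = tan 68° × sin 70° = 2.4751 × 0.9397 = 2.3258
apparent dip = arctan 2.3258 = 66.73°

67°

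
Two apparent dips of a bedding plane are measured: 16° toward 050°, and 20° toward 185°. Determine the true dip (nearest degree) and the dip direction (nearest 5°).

true dip 40°, dip direction 120°

Represent each trace as a vector plunging at its apparent dip toward its trend (east-north-up frame): v₁ = (0.736, 0.618, -0.276), v₂ = (-0.082, -0.936, -0.342).
n = v₁ × v₂ = (0.469, -0.274, 0.639) (taken with n_z > 0).
tan δ = √(n_x²+n_y²)/n_z = 0.544/0.639, so δ = 40.4°.
Dip direction = atan2(0.469, -0.274) = 120° (azimuth of n's horizontal projection).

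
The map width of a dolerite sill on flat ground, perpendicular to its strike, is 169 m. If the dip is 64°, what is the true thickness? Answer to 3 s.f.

152 m

True thickness t = w · sin(dip) = 169 × sin 64°
t = 169 × 0.8988 = 151.896 m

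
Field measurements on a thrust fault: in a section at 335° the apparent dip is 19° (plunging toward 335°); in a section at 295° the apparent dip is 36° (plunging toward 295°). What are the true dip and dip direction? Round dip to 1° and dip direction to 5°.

true dip 39°, dip direction 270°

Each apparent-dip line lies in the plane. As unit vectors (x east, y north, z up), v₁ plunges 19°→335° and v₂ plunges 36°→295°.
n = v₁ × v₂ = (-0.392, 0.004, 0.492) (taken with n_z > 0).
Dip δ = arctan(|n_h|/n_z) = arctan(0.392/0.492) = 38.6°.
Dip direction = atan2(-0.392, 0.004) = 271° (azimuth of n's horizontal projection).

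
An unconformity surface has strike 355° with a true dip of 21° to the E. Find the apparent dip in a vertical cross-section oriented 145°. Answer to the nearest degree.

11°

Angle between strike (355°) and section (145°): β = 30°.
tan(apparent dip) = tan 21° · sin 30° = 0.1919
apparent dip = arctan 0.1919 = 10.86°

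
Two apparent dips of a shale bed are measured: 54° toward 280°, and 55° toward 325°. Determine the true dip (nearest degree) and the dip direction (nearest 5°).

true dip 57°, dip direction 305°

Represent each trace as a vector plunging at its apparent dip toward its trend (east-north-up frame): v₁ = (-0.579, 0.102, -0.809), v₂ = (-0.329, 0.470, -0.819).
Cross product v₁ × v₂ gives the pole to the plane: n ∝ (-0.297, 0.208, 0.238).
tan δ = √(n_x²+n_y²)/n_z = 0.362/0.238, so δ = 56.6°.
Dip direction = atan2(-0.297, 0.208) = 305° (azimuth of n's horizontal projection).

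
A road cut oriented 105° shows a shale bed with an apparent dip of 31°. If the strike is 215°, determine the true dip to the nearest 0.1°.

32.6°

The section is 70° from the strike.
tan(true dip) = tan 31° / sin 70° = 0.6394
true dip = arctan 0.6394 = 32.60°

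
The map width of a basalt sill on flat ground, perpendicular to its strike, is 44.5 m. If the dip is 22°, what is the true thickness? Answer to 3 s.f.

True thickness t = w · sin(dip) = 44.5 × sin 22°
t = 44.5 × 0.3746 = 16.670 m

16.7 m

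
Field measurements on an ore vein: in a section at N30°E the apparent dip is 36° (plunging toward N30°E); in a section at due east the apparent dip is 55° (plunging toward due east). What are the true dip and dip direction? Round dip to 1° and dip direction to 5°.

true dip 55°, dip direction 090°

Represent each trace as a vector plunging at its apparent dip toward its trend (east-north-up frame): v₁ = (0.405, 0.701, -0.588), v₂ = (0.574, 0.000, -0.819).
The plane normal is n = v₁ × v₂ ∝ (0.574, 0.006, 0.402).
True dip = arccos(n_z / |n|) = arccos(0.5736) = 55.0°.
Dip direction = atan2(0.574, 0.006) = 89° (azimuth of n's horizontal projection).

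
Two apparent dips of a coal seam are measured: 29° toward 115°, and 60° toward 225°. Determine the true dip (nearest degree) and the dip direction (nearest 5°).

true dip 65°, dip direction 190°

The two traces are lines in the plane: v₁ = (sin 115°·cos 29°, cos 115°·cos 29°, −sin 29°), v₂ = (sin 225°·cos 60°, cos 225°·cos 60°, −sin 60°).
Cross product v₁ × v₂ gives the pole to the plane: n ∝ (-0.149, -0.858, 0.411).
Dip δ = arctan(|n_h|/n_z) = arctan(0.871/0.411) = 64.7°.
Dip direction = atan2(-0.149, -0.858) = 190° (azimuth of n's horizontal projection).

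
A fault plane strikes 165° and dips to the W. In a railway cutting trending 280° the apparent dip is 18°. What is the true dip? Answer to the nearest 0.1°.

The section is 65° from the strike.
tan δ = tan α / sin β = tan 18° / sin 65° = 0.3249 / 0.9063 = 0.3585
true dip = arctan 0.3585 = 19.72°

19.7°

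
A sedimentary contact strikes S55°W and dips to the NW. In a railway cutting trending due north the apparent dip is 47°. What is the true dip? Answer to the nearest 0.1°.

52.6°

The section is 55° from the strike.
tan(true dip) = tan 47° / sin 55° = 1.3091
δ = arctan(1.3091) = 52.62°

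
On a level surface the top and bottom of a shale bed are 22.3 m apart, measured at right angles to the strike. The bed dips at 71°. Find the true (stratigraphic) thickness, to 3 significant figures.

21.1 m

True thickness t = w · sin(dip) = 22.3 × sin 71°
t = 22.3 × 0.9455 = 21.085 m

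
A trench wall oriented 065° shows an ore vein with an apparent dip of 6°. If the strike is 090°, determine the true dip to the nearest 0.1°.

14.0°

β = acute angle between strike 090° and section 065° = 25°.
tan δ = tan α / sin β = tan 6° / sin 25° = 0.1051 / 0.4226 = 0.2487
δ = arctan(0.2487) = 13.97°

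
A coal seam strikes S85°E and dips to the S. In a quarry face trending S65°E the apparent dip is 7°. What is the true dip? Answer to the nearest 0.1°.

19.7°

β = acute angle between strike S85°E and section S65°E = 20°.
tan(true dip) = tan 7° / sin 20° = 0.3590
δ = arctan(0.3590) = 19.75°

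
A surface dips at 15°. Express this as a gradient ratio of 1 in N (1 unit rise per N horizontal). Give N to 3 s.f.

1 : N means tan θ = 1/N, so N = 1/tan 15° = 1/0.2679

1 in 3.73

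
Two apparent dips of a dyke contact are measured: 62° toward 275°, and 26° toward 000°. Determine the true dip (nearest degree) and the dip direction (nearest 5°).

true dip 62°, dip direction 285°

Each apparent-dip line lies in the plane. As unit vectors (x east, y north, z up), v₁ plunges 62°→275° and v₂ plunges 26°→000°.
n = v₁ × v₂ = (-0.776, 0.205, 0.420) (taken with n_z > 0).
Dip δ = arctan(|n_h|/n_z) = arctan(0.802/0.420) = 62.3°.
The horizontal component of n points toward azimuth atan2(n_x, n_y) = 285°, the dip direction.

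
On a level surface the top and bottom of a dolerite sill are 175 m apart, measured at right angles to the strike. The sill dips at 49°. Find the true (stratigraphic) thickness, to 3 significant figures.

True thickness t = w · sin(dip) = 175 × sin 49°
t = 175 × 0.7547 = 132.074 m

132 m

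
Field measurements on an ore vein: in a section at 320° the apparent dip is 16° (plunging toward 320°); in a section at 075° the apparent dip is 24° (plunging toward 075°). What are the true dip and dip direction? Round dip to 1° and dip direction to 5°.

The two traces are lines in the plane: v₁ = (sin 320°·cos 16°, cos 320°·cos 16°, −sin 16°), v₂ = (sin 75°·cos 24°, cos 75°·cos 24°, −sin 24°).
n = v₁ × v₂ = (0.234, 0.495, 0.796) (taken with n_z > 0).
Dip δ = arctan(|n_h|/n_z) = arctan(0.547/0.796) = 34.5°.
The horizontal component of n points toward azimuth atan2(n_x, n_y) = 25°, the dip direction.

true dip 35°, dip direction 025°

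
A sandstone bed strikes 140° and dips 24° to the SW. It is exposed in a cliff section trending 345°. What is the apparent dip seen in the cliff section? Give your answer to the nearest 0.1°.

The section lies 25° from the strike.
tan α = tan 24° × sin 25° = 0.4452 × 0.4226 = 0.1882
apparent dip = arctan 0.1882 = 10.66°

10.7°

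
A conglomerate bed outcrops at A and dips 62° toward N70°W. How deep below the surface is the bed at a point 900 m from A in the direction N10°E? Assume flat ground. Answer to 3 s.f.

The hole lies 80° from the dip direction, so the down-dip offset is 900 × cos 80° = 156.28 m.
Depth = down-dip offset × tan(dip) = 156.28 × tan 62° = 156.28 × 1.8807
Depth = 293.93 m

294 m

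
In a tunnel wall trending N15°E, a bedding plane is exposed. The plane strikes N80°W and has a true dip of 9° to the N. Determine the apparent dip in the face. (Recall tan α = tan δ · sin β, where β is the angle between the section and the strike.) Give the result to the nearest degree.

The strike is N80°W and the section trends N15°E; the acute angle between them is β = 85°.
tan(apparent dip) = tan 9° · sin 85° = 0.1578
apparent dip = arctan 0.1578 = 8.97°

9°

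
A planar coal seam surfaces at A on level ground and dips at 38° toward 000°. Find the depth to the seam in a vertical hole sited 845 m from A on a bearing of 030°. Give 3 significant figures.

The hole lies 30° from the dip direction, so the down-dip offset is 845 × cos 30° = 731.79 m.
Depth = down-dip offset × tan(dip) = 731.79 × tan 38° = 731.79 × 0.7813
Depth = 571.74 m

572 m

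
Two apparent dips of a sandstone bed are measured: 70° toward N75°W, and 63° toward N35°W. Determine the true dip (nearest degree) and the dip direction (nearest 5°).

Each apparent-dip line lies in the plane. As unit vectors (x east, y north, z up), v₁ plunges 70°→N75°W and v₂ plunges 63°→N35°W.
n = v₁ × v₂ = (-0.271, 0.050, 0.100) (taken with n_z > 0).
True dip = arccos(n_z / |n|) = arccos(0.3410) = 70.1°.
The horizontal component of n points toward azimuth atan2(n_x, n_y) = 280°, the dip direction.

true dip 70°, dip direction 280°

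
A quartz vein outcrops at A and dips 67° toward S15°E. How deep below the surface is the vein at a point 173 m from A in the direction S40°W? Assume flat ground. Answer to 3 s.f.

The hole lies 55° from the dip direction, so the down-dip offset is 173 × cos 55° = 99.23 m.
Depth = down-dip offset × tan(dip) = 99.23 × tan 67° = 99.23 × 2.3559
Depth = 233.77 m

234 m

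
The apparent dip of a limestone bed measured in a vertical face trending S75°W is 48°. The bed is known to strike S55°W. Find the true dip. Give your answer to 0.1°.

72.9°

β = acute angle between strike S55°W and section S75°W = 20°.
tan(true dip) = tan 48° / sin 20° = 3.2472
true dip = arctan 3.2472 = 72.88°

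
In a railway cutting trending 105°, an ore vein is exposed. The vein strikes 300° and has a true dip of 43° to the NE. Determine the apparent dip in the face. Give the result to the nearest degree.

14°

The section lies 15° from the strike.
tan(apparent dip) = tan 43° · sin 15° = 0.2414
α = arctan(0.2414) = 13.57°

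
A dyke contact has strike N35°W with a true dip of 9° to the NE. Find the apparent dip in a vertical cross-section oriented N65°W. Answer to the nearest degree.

5°

The section lies 30° from the strike.
tan α = tan 9° × sin 30° = 0.1584 × 0.5000 = 0.0792
apparent dip = arctan 0.0792 = 4.53°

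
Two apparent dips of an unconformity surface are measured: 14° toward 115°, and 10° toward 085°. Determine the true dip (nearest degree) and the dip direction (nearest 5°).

true dip 15°, dip direction 135°

Represent each trace as a vector plunging at its apparent dip toward its trend (east-north-up frame): v₁ = (0.879, -0.410, -0.242), v₂ = (0.981, 0.086, -0.174).
The plane normal is n = v₁ × v₂ ∝ (0.092, -0.085, 0.478).
tan δ = √(n_x²+n_y²)/n_z = 0.125/0.478, so δ = 14.7°.
Dip direction = azimuth of (n_x, n_y) = atan2(0.092, -0.085) = 133°.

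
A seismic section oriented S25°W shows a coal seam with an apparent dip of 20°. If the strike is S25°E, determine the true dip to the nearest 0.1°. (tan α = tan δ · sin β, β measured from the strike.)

The section is 50° from the strike.
tan(true dip) = tan 20° / sin 50° = 0.4751
true dip = arctan 0.4751 = 25.41°

25.4°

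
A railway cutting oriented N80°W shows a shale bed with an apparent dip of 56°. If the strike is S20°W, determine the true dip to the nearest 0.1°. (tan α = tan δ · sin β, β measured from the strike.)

56.4°

β = acute angle between strike S20°W and section N80°W = 80°.
tan δ = tan α / sin β = tan 56° / sin 80° = 1.4826 / 0.9848 = 1.5054
true dip = arctan 1.5054 = 56.41°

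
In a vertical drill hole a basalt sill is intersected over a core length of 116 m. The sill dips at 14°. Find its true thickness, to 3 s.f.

113 m

True thickness t = h · cos(dip) = 116 × cos 14°
t = 116 × 0.9703 = 112.554 m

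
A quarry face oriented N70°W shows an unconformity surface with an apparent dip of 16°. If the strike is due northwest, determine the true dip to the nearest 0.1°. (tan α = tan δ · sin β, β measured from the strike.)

β = acute angle between strike due northwest and section N70°W = 25°.
tan(true dip) = tan 16° / sin 25° = 0.6785
δ = arctan(0.6785) = 34.16°

34.2°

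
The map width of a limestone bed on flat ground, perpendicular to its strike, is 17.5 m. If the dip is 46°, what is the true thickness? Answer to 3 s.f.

12.6 m

True thickness t = w · sin(dip) = 17.5 × sin 46°
t = 17.5 × 0.7193 = 12.588 m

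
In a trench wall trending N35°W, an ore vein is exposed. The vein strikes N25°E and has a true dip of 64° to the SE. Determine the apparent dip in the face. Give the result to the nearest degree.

Angle between strike (N25°E) and section (N35°W): β = 60°.
tan α = tan 64° × sin 60° = 2.0503 × 0.8660 = 1.7756
apparent dip = arctan 1.7756 = 60.61°

61°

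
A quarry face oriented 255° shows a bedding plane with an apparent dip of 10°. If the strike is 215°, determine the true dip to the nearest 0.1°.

The section is 40° from the strike.
tan δ = tan α / sin β = tan 10° / sin 40° = 0.1763 / 0.6428 = 0.2743
true dip = arctan 0.2743 = 15.34°

15.3°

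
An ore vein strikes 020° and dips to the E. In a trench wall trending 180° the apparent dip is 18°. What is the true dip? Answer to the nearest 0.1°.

β = acute angle between strike 020° and section 180° = 20°.
tan δ = tan α / sin β = tan 18° / sin 20° = 0.3249 / 0.3420 = 0.9500
true dip = arctan 0.9500 = 43.53°

43.5°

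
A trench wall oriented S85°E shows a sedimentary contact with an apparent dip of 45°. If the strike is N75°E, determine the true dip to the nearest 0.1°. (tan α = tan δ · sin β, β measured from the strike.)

71.1°

The section is 20° from the strike.
tan δ = tan α / sin β = tan 45° / sin 20° = 1.0000 / 0.3420 = 2.9238
true dip = arctan 2.9238 = 71.12°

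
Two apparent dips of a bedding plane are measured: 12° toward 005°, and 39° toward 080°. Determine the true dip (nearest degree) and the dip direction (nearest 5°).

true dip 39°, dip direction 080°

Each apparent-dip line lies in the plane. As unit vectors (x east, y north, z up), v₁ plunges 12°→005° and v₂ plunges 39°→080°.
n = v₁ × v₂ = (0.585, 0.105, 0.734) (taken with n_z > 0).
True dip = arccos(n_z / |n|) = arccos(0.7771) = 39.0°.
The horizontal component of n points toward azimuth atan2(n_x, n_y) = 80°, the dip direction.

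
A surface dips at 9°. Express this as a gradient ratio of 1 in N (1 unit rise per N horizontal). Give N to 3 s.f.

1 : N means tan θ = 1/N, so N = 1/tan 9° = 1/0.1584

1 in 6.31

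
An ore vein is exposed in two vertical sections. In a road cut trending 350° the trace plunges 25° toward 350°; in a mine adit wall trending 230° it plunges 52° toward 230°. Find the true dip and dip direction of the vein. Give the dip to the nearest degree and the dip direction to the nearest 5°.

Each apparent-dip line lies in the plane. As unit vectors (x east, y north, z up), v₁ plunges 25°→350° and v₂ plunges 52°→230°.
Cross product v₁ × v₂ gives the pole to the plane: n ∝ (-0.871, 0.075, 0.483).
True dip = arccos(n_z / |n|) = arccos(0.4839) = 61.1°.
Dip direction = atan2(-0.871, 0.075) = 275° (azimuth of n's horizontal projection).

true dip 61°, dip direction 275°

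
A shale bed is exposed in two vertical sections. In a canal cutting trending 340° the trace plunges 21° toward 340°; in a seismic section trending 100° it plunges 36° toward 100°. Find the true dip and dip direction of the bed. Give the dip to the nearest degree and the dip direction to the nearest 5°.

true dip 48°, dip direction 050°

Each apparent-dip line lies in the plane. As unit vectors (x east, y north, z up), v₁ plunges 21°→340° and v₂ plunges 36°→100°.
n = v₁ × v₂ = (0.566, 0.473, 0.654) (taken with n_z > 0).
tan δ = √(n_x²+n_y²)/n_z = 0.738/0.654, so δ = 48.4°.
The horizontal component of n points toward azimuth atan2(n_x, n_y) = 50°, the dip direction.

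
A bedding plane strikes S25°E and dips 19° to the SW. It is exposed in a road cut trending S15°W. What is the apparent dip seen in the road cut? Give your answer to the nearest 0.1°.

12.5°

Angle between strike (S25°E) and section (S15°W): β = 40°.
tan(apparent dip) = tan 19° · sin 40° = 0.2213
α = arctan(0.2213) = 12.48°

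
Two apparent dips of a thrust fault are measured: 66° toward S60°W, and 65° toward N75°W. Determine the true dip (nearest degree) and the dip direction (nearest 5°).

true dip 67°, dip direction 260°

Represent each trace as a vector plunging at its apparent dip toward its trend (east-north-up frame): v₁ = (-0.352, -0.203, -0.914), v₂ = (-0.408, 0.109, -0.906).
Cross product v₁ × v₂ gives the pole to the plane: n ∝ (-0.284, -0.054, 0.122).
tan δ = √(n_x²+n_y²)/n_z = 0.289/0.122, so δ = 67.2°.
The horizontal component of n points toward azimuth atan2(n_x, n_y) = 259°, the dip direction.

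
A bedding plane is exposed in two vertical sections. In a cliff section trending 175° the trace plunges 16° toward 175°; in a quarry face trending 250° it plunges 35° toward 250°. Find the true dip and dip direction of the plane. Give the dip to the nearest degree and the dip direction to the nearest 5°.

true dip 35°, dip direction 240°

Each apparent-dip line lies in the plane. As unit vectors (x east, y north, z up), v₁ plunges 16°→175° and v₂ plunges 35°→250°.
The plane normal is n = v₁ × v₂ ∝ (-0.472, -0.260, 0.761).
tan δ = √(n_x²+n_y²)/n_z = 0.539/0.761, so δ = 35.3°.
Dip direction = azimuth of (n_x, n_y) = atan2(-0.472, -0.260) = 241°.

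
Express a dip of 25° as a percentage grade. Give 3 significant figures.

46.6%

grade % = 100 × tan 25° = 100 × 0.4663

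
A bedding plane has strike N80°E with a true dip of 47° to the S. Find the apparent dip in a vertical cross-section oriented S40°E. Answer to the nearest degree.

43°

The strike is N80°E and the section trends S40°E; the acute angle between them is β = 60°.
tan α = tan 47° × sin 60° = 1.0724 × 0.8660 = 0.9287
apparent dip = arctan 0.9287 = 42.88°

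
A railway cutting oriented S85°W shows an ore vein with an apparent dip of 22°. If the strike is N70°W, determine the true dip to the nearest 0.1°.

The section is 25° from the strike.
tan δ = tan α / sin β = tan 22° / sin 25° = 0.4040 / 0.4226 = 0.9560
δ = arctan(0.9560) = 43.71°

43.7°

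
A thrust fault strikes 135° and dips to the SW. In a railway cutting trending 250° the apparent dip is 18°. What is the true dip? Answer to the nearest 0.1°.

19.7°

β = acute angle between strike 135° and section 250° = 65°.
tan δ = tan α / sin β = tan 18° / sin 65° = 0.3249 / 0.9063 = 0.3585
true dip = arctan 0.3585 = 19.72°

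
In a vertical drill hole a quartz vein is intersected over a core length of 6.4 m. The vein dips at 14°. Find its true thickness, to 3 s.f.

6.21 m

True thickness t = h · cos(dip) = 6.4 × cos 14°
t = 6.4 × 0.9703 = 6.210 m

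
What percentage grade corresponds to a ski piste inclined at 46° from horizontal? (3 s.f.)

104%

grade % = 100 × tan 46° = 100 × 1.0355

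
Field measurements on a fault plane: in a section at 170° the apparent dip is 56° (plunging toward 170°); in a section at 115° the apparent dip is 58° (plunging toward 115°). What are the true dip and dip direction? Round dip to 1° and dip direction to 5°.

true dip 60°, dip direction 140°

Each apparent-dip line lies in the plane. As unit vectors (x east, y north, z up), v₁ plunges 56°→170° and v₂ plunges 58°→115°.
The plane normal is n = v₁ × v₂ ∝ (0.281, -0.316, 0.243).
True dip = arccos(n_z / |n|) = arccos(0.4978) = 60.1°.
The horizontal component of n points toward azimuth atan2(n_x, n_y) = 138°, the dip direction.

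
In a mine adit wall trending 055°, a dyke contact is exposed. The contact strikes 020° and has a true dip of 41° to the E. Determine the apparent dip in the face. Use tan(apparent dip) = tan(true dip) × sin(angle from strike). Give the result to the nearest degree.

27°

The strike is 020° and the section trends 055°; the acute angle between them is β = 35°.
tan α = tan 41° × sin 35° = 0.8693 × 0.5736 = 0.4986
apparent dip = arctan 0.4986 = 26.50°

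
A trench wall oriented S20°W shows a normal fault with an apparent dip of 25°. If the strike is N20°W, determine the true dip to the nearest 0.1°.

36.0°

The section is 40° from the strike.
tan δ = tan α / sin β = tan 25° / sin 40° = 0.4663 / 0.6428 = 0.7254
δ = arctan(0.7254) = 35.96°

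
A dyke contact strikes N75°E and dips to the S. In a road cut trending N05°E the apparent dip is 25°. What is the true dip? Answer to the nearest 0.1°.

26.4°

The section is 70° from the strike.
tan δ = tan α / sin β = tan 25° / sin 70° = 0.4663 / 0.9397 = 0.4962
true dip = arctan 0.4962 = 26.39°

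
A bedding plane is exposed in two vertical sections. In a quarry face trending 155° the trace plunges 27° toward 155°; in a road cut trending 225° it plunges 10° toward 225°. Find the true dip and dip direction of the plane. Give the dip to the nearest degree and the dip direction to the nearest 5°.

true dip 27°, dip direction 155°

The two traces are lines in the plane: v₁ = (sin 155°·cos 27°, cos 155°·cos 27°, −sin 27°), v₂ = (sin 225°·cos 10°, cos 225°·cos 10°, −sin 10°).
n = v₁ × v₂ = (0.176, -0.382, 0.825) (taken with n_z > 0).
tan δ = √(n_x²+n_y²)/n_z = 0.420/0.825, so δ = 27.0°.
The horizontal component of n points toward azimuth atan2(n_x, n_y) = 155°, the dip direction.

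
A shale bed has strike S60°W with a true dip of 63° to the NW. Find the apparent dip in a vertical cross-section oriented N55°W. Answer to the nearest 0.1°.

60.7°

The strike is S60°W and the section trends N55°W; the acute angle between them is β = 65°.
tan(apparent dip) = tan 63° · sin 65° = 1.7787
α = arctan(1.7787) = 60.66°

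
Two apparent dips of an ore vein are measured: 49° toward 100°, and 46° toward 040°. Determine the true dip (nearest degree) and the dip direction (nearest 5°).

true dip 52°, dip direction 075°

Represent each trace as a vector plunging at its apparent dip toward its trend (east-north-up frame): v₁ = (0.646, -0.114, -0.755), v₂ = (0.447, 0.532, -0.719).
The plane normal is n = v₁ × v₂ ∝ (0.484, 0.128, 0.395).
True dip = arccos(n_z / |n|) = arccos(0.6195) = 51.7°.
Dip direction = azimuth of (n_x, n_y) = atan2(0.484, 0.128) = 75°.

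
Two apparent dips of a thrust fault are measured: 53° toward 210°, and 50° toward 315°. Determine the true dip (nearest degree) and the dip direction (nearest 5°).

true dip 64°, dip direction 260°

The two traces are lines in the plane: v₁ = (sin 210°·cos 53°, cos 210°·cos 53°, −sin 53°), v₂ = (sin 315°·cos 50°, cos 315°·cos 50°, −sin 50°).
Cross product v₁ × v₂ gives the pole to the plane: n ∝ (-0.762, -0.132, 0.374).
True dip = arccos(n_z / |n|) = arccos(0.4349) = 64.2°.
Dip direction = atan2(-0.762, -0.132) = 260° (azimuth of n's horizontal projection).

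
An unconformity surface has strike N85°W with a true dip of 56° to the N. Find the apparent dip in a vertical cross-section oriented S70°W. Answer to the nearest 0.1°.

32.1°

The section lies 25° from the strike.
tan α = tan 56° × sin 25° = 1.4826 × 0.4226 = 0.6266
α = arctan(0.6266) = 32.07°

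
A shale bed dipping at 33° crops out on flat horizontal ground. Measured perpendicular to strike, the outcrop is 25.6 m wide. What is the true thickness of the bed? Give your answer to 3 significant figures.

13.9 m

True thickness t = w · sin(dip) = 25.6 × sin 33°
t = 25.6 × 0.5446 = 13.943 m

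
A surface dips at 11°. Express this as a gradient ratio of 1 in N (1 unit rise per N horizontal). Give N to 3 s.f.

1 : N means tan θ = 1/N, so N = 1/tan 11° = 1/0.1944

1 in 5.14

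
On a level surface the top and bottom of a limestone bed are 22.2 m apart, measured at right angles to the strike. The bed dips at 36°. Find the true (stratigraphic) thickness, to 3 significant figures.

True thickness t = w · sin(dip) = 22.2 × sin 36°
t = 22.2 × 0.5878 = 13.049 m

13.0 m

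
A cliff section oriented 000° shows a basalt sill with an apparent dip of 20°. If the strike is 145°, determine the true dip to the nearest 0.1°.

32.4°

β = acute angle between strike 145° and section 000° = 35°.
tan δ = tan α / sin β = tan 20° / sin 35° = 0.3640 / 0.5736 = 0.6346
δ = arctan(0.6346) = 32.40°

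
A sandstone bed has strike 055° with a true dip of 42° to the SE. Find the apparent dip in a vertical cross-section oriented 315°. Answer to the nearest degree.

42°

The section lies 80° from the strike.
tan(apparent dip) = tan 42° · sin 80° = 0.8867
α = arctan(0.8867) = 41.56°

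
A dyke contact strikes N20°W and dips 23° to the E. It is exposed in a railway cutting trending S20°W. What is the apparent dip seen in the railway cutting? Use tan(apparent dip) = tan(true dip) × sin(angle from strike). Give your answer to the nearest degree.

Angle between strike (N20°W) and section (S20°W): β = 40°.
tan(apparent dip) = tan 23° · sin 40° = 0.2728
α = arctan(0.2728) = 15.26°

15°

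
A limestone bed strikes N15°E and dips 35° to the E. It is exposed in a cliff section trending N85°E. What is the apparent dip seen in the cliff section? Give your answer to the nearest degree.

33°

Angle between strike (N15°E) and section (N85°E): β = 70°.
tan α = tan 35° × sin 70° = 0.7002 × 0.9397 = 0.6580
apparent dip = arctan 0.6580 = 33.34°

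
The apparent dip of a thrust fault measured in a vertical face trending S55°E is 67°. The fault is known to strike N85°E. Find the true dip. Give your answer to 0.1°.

The section is 40° from the strike.
tan δ = tan α / sin β = tan 67° / sin 40° = 2.3559 / 0.6428 = 3.6651
δ = arctan(3.6651) = 74.74°

74.7°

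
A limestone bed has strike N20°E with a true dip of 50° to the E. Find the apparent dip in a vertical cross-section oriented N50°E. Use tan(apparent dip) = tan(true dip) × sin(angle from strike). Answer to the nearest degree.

The strike is N20°E and the section trends N50°E; the acute angle between them is β = 30°.
tan α = tan 50° × sin 30° = 1.1918 × 0.5000 = 0.5959
apparent dip = arctan 0.5959 = 30.79°

31°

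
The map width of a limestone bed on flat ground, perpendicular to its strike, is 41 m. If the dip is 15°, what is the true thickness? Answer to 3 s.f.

10.6 m

True thickness t = w · sin(dip) = 41 × sin 15°
t = 41 × 0.2588 = 10.612 m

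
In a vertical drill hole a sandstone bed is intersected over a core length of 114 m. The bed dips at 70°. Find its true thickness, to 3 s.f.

39.0 m

True thickness t = h · cos(dip) = 114 × cos 70°
t = 114 × 0.3420 = 38.990 m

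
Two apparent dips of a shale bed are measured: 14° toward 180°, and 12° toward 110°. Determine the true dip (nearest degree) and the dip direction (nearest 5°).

Represent each trace as a vector plunging at its apparent dip toward its trend (east-north-up frame): v₁ = (0.000, -0.970, -0.242), v₂ = (0.919, -0.335, -0.208).
n = v₁ × v₂ = (0.121, -0.222, 0.892) (taken with n_z > 0).
tan δ = √(n_x²+n_y²)/n_z = 0.253/0.892, so δ = 15.8°.
The horizontal component of n points toward azimuth atan2(n_x, n_y) = 151°, the dip direction.

true dip 16°, dip direction 150°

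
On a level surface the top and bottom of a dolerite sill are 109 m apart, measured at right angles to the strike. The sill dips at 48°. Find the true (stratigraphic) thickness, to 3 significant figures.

True thickness t = w · sin(dip) = 109 × sin 48°
t = 109 × 0.7431 = 81.003 m

81.0 m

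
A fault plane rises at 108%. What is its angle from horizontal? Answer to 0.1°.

47.2°

tan θ = 108/100 = 1.0800
θ = arctan(1.0800) = 47.20°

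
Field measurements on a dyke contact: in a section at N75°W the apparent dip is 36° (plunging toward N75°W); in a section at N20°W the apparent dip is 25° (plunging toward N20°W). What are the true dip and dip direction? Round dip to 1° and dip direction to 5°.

The two traces are lines in the plane: v₁ = (sin 285°·cos 36°, cos 285°·cos 36°, −sin 36°), v₂ = (sin 340°·cos 25°, cos 340°·cos 25°, −sin 25°).
n = v₁ × v₂ = (-0.412, 0.148, 0.601) (taken with n_z > 0).
Dip δ = arctan(|n_h|/n_z) = arctan(0.438/0.601) = 36.1°.
The horizontal component of n points toward azimuth atan2(n_x, n_y) = 290°, the dip direction.

true dip 36°, dip direction 290°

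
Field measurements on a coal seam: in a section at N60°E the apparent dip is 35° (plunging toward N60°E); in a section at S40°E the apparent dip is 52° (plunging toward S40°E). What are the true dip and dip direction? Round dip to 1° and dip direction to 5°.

true dip 54°, dip direction 120°

The two traces are lines in the plane: v₁ = (sin 60°·cos 35°, cos 60°·cos 35°, −sin 35°), v₂ = (sin 140°·cos 52°, cos 140°·cos 52°, −sin 52°).
n = v₁ × v₂ = (0.593, -0.332, 0.497) (taken with n_z > 0).
tan δ = √(n_x²+n_y²)/n_z = 0.680/0.497, so δ = 53.9°.
Dip direction = atan2(0.593, -0.332) = 119° (azimuth of n's horizontal projection).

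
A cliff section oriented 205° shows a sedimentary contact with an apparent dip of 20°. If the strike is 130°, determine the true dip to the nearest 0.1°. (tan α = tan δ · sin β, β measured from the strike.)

20.6°

The section is 75° from the strike.
tan(true dip) = tan 20° / sin 75° = 0.3768
δ = arctan(0.3768) = 20.65°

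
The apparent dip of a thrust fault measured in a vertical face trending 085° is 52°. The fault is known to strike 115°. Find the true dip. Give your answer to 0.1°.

The section is 30° from the strike.
tan(true dip) = tan 52° / sin 30° = 2.5599
δ = arctan(2.5599) = 68.66°

68.7°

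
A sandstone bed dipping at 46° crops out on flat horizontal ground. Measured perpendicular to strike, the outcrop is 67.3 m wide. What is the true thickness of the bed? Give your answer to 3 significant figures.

48.4 m

True thickness t = w · sin(dip) = 67.3 × sin 46°
t = 67.3 × 0.7193 = 48.412 m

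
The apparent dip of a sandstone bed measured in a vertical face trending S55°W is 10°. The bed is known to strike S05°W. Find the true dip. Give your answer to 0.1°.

The section is 50° from the strike.
tan δ = tan α / sin β = tan 10° / sin 50° = 0.1763 / 0.7660 = 0.2302
δ = arctan(0.2302) = 12.96°

13.0°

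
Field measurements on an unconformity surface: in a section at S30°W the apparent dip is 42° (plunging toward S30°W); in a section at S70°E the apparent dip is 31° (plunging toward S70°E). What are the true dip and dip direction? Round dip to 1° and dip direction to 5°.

true dip 50°, dip direction 170°

The two traces are lines in the plane: v₁ = (sin 210°·cos 42°, cos 210°·cos 42°, −sin 42°), v₂ = (sin 110°·cos 31°, cos 110°·cos 31°, −sin 31°).
Cross product v₁ × v₂ gives the pole to the plane: n ∝ (0.135, -0.730, 0.627).
True dip = arccos(n_z / |n|) = arccos(0.6452) = 49.8°.
Dip direction = atan2(0.135, -0.730) = 170° (azimuth of n's horizontal projection).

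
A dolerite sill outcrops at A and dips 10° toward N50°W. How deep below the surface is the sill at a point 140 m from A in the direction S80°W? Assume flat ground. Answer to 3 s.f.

The hole lies 50° from the dip direction, so the down-dip offset is 140 × cos 50° = 89.99 m.
Depth = down-dip offset × tan(dip) = 89.99 × tan 10° = 89.99 × 0.1763
Depth = 15.87 m

15.9 m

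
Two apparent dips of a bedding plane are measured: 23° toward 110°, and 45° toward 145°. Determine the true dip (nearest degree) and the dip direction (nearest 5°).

Each apparent-dip line lies in the plane. As unit vectors (x east, y north, z up), v₁ plunges 23°→110° and v₂ plunges 45°→145°.
The plane normal is n = v₁ × v₂ ∝ (0.004, -0.453, 0.373).
Dip δ = arctan(|n_h|/n_z) = arctan(0.453/0.373) = 50.5°.
Dip direction = atan2(0.004, -0.453) = 180° (azimuth of n's horizontal projection).

true dip 51°, dip direction 180°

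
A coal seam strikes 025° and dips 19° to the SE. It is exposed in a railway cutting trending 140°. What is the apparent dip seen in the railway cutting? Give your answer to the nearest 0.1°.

Angle between strike (025°) and section (140°): β = 65°.
tan α = tan 19° × sin 65° = 0.3443 × 0.9063 = 0.3121
α = arctan(0.3121) = 17.33°

17.3°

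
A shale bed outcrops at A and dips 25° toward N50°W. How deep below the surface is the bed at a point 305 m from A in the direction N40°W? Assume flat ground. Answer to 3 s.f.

140 m

The hole lies 10° from the dip direction, so the down-dip offset is 305 × cos 10° = 300.37 m.
Depth = down-dip offset × tan(dip) = 300.37 × tan 25° = 300.37 × 0.4663
Depth = 140.06 m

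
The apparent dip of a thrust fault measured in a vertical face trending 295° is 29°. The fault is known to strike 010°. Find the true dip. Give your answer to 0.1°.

The section is 75° from the strike.
tan(true dip) = tan 29° / sin 75° = 0.5739
true dip = arctan 0.5739 = 29.85°

29.8°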